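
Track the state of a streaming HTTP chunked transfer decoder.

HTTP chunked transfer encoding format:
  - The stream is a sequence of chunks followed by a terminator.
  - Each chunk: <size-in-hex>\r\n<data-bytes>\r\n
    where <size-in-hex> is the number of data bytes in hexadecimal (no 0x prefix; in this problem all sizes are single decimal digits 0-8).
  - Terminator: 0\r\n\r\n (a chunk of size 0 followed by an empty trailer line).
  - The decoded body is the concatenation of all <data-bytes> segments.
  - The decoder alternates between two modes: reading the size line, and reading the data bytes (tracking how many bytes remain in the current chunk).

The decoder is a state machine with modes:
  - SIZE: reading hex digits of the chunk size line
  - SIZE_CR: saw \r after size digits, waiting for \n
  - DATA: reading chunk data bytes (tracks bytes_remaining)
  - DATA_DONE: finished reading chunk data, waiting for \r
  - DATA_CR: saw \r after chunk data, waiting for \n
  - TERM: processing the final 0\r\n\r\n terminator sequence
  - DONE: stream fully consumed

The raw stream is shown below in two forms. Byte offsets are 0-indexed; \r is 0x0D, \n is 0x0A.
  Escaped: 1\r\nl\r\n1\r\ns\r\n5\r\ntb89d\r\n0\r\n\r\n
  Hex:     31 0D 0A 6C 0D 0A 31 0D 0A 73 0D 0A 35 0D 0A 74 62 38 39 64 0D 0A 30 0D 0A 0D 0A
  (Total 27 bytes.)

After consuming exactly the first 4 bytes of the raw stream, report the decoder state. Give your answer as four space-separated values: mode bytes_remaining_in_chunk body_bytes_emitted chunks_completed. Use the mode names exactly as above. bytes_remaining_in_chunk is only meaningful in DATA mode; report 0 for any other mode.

Byte 0 = '1': mode=SIZE remaining=0 emitted=0 chunks_done=0
Byte 1 = 0x0D: mode=SIZE_CR remaining=0 emitted=0 chunks_done=0
Byte 2 = 0x0A: mode=DATA remaining=1 emitted=0 chunks_done=0
Byte 3 = 'l': mode=DATA_DONE remaining=0 emitted=1 chunks_done=0

Answer: DATA_DONE 0 1 0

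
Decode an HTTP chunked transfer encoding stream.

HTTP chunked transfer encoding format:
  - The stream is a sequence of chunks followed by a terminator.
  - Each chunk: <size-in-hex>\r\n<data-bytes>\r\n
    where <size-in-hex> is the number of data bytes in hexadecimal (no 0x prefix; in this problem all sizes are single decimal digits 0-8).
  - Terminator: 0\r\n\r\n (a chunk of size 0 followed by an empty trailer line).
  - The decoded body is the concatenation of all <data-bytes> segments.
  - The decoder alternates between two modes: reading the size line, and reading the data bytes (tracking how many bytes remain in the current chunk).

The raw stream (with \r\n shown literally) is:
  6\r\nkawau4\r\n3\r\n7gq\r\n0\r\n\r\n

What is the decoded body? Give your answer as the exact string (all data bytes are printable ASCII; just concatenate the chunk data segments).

Chunk 1: stream[0..1]='6' size=0x6=6, data at stream[3..9]='kawau4' -> body[0..6], body so far='kawau4'
Chunk 2: stream[11..12]='3' size=0x3=3, data at stream[14..17]='7gq' -> body[6..9], body so far='kawau47gq'
Chunk 3: stream[19..20]='0' size=0 (terminator). Final body='kawau47gq' (9 bytes)

Answer: kawau47gq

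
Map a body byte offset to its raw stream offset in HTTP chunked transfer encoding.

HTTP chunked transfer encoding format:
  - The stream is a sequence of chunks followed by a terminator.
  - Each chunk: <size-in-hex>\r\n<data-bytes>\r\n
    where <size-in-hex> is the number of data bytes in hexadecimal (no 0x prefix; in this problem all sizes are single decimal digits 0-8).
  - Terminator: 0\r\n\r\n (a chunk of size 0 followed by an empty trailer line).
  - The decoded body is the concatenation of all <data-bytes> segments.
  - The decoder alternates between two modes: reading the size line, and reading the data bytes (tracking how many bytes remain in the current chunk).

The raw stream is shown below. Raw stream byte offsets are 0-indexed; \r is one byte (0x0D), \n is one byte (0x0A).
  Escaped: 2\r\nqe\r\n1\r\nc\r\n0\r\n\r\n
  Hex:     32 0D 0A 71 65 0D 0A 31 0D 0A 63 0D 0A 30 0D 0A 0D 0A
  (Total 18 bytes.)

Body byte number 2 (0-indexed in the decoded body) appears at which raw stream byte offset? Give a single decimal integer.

Answer: 10

Derivation:
Chunk 1: stream[0..1]='2' size=0x2=2, data at stream[3..5]='qe' -> body[0..2], body so far='qe'
Chunk 2: stream[7..8]='1' size=0x1=1, data at stream[10..11]='c' -> body[2..3], body so far='qec'
Chunk 3: stream[13..14]='0' size=0 (terminator). Final body='qec' (3 bytes)
Body byte 2 at stream offset 10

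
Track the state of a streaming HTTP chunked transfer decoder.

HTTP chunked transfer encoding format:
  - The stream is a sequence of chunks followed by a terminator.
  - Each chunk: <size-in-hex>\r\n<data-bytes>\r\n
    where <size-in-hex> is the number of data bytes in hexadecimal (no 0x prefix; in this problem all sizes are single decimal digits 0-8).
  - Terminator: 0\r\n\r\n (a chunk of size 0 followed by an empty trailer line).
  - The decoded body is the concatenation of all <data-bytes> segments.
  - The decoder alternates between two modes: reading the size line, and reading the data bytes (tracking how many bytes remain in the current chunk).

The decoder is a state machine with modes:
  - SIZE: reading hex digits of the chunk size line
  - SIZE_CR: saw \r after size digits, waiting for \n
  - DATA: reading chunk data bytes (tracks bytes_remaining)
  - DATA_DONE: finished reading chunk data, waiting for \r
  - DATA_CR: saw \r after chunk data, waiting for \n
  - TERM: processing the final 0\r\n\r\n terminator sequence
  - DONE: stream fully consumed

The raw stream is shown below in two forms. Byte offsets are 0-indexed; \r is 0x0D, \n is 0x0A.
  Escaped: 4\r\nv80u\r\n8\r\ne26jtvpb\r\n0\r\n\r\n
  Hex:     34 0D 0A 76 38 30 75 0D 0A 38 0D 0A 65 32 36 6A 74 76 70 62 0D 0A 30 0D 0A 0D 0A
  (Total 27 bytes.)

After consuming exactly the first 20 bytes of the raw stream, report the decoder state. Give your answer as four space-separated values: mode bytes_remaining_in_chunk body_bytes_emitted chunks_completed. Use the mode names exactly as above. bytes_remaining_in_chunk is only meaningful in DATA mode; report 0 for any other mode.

Byte 0 = '4': mode=SIZE remaining=0 emitted=0 chunks_done=0
Byte 1 = 0x0D: mode=SIZE_CR remaining=0 emitted=0 chunks_done=0
Byte 2 = 0x0A: mode=DATA remaining=4 emitted=0 chunks_done=0
Byte 3 = 'v': mode=DATA remaining=3 emitted=1 chunks_done=0
Byte 4 = '8': mode=DATA remaining=2 emitted=2 chunks_done=0
Byte 5 = '0': mode=DATA remaining=1 emitted=3 chunks_done=0
Byte 6 = 'u': mode=DATA_DONE remaining=0 emitted=4 chunks_done=0
Byte 7 = 0x0D: mode=DATA_CR remaining=0 emitted=4 chunks_done=0
Byte 8 = 0x0A: mode=SIZE remaining=0 emitted=4 chunks_done=1
Byte 9 = '8': mode=SIZE remaining=0 emitted=4 chunks_done=1
Byte 10 = 0x0D: mode=SIZE_CR remaining=0 emitted=4 chunks_done=1
Byte 11 = 0x0A: mode=DATA remaining=8 emitted=4 chunks_done=1
Byte 12 = 'e': mode=DATA remaining=7 emitted=5 chunks_done=1
Byte 13 = '2': mode=DATA remaining=6 emitted=6 chunks_done=1
Byte 14 = '6': mode=DATA remaining=5 emitted=7 chunks_done=1
Byte 15 = 'j': mode=DATA remaining=4 emitted=8 chunks_done=1
Byte 16 = 't': mode=DATA remaining=3 emitted=9 chunks_done=1
Byte 17 = 'v': mode=DATA remaining=2 emitted=10 chunks_done=1
Byte 18 = 'p': mode=DATA remaining=1 emitted=11 chunks_done=1
Byte 19 = 'b': mode=DATA_DONE remaining=0 emitted=12 chunks_done=1

Answer: DATA_DONE 0 12 1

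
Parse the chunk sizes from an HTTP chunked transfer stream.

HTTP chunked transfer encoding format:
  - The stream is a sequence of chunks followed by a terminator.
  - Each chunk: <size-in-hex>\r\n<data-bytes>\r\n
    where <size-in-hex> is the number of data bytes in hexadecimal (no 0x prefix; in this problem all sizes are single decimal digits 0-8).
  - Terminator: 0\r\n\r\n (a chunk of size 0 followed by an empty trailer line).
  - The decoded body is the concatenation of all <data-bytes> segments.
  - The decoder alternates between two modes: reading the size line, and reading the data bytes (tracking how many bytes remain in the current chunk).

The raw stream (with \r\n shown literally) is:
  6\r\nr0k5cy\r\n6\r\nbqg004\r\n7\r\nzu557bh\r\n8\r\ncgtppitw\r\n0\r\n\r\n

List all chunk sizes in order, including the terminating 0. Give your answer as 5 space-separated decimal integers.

Answer: 6 6 7 8 0

Derivation:
Chunk 1: stream[0..1]='6' size=0x6=6, data at stream[3..9]='r0k5cy' -> body[0..6], body so far='r0k5cy'
Chunk 2: stream[11..12]='6' size=0x6=6, data at stream[14..20]='bqg004' -> body[6..12], body so far='r0k5cybqg004'
Chunk 3: stream[22..23]='7' size=0x7=7, data at stream[25..32]='zu557bh' -> body[12..19], body so far='r0k5cybqg004zu557bh'
Chunk 4: stream[34..35]='8' size=0x8=8, data at stream[37..45]='cgtppitw' -> body[19..27], body so far='r0k5cybqg004zu557bhcgtppitw'
Chunk 5: stream[47..48]='0' size=0 (terminator). Final body='r0k5cybqg004zu557bhcgtppitw' (27 bytes)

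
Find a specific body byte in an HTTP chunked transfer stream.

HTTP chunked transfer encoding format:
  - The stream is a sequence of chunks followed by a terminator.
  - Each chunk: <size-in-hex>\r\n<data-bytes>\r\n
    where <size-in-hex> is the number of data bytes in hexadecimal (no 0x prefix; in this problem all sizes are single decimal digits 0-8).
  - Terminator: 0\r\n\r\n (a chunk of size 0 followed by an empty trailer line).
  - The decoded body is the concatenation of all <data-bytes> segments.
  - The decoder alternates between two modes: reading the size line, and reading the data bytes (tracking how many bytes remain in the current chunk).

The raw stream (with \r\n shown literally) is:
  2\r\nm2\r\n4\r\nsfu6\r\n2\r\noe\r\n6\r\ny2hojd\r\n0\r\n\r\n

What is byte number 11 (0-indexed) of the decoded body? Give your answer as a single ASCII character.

Answer: o

Derivation:
Chunk 1: stream[0..1]='2' size=0x2=2, data at stream[3..5]='m2' -> body[0..2], body so far='m2'
Chunk 2: stream[7..8]='4' size=0x4=4, data at stream[10..14]='sfu6' -> body[2..6], body so far='m2sfu6'
Chunk 3: stream[16..17]='2' size=0x2=2, data at stream[19..21]='oe' -> body[6..8], body so far='m2sfu6oe'
Chunk 4: stream[23..24]='6' size=0x6=6, data at stream[26..32]='y2hojd' -> body[8..14], body so far='m2sfu6oey2hojd'
Chunk 5: stream[34..35]='0' size=0 (terminator). Final body='m2sfu6oey2hojd' (14 bytes)
Body byte 11 = 'o'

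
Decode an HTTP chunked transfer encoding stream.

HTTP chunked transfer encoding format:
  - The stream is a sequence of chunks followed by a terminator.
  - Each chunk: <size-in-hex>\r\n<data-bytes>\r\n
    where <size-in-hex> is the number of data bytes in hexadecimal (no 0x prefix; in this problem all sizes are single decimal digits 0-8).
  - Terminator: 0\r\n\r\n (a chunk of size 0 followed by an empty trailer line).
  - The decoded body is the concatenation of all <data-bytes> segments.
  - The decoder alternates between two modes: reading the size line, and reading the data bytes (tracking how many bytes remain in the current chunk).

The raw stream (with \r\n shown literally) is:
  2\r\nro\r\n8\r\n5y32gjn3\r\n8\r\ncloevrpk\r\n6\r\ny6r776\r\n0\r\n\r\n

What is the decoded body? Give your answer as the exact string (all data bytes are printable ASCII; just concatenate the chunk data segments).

Chunk 1: stream[0..1]='2' size=0x2=2, data at stream[3..5]='ro' -> body[0..2], body so far='ro'
Chunk 2: stream[7..8]='8' size=0x8=8, data at stream[10..18]='5y32gjn3' -> body[2..10], body so far='ro5y32gjn3'
Chunk 3: stream[20..21]='8' size=0x8=8, data at stream[23..31]='cloevrpk' -> body[10..18], body so far='ro5y32gjn3cloevrpk'
Chunk 4: stream[33..34]='6' size=0x6=6, data at stream[36..42]='y6r776' -> body[18..24], body so far='ro5y32gjn3cloevrpky6r776'
Chunk 5: stream[44..45]='0' size=0 (terminator). Final body='ro5y32gjn3cloevrpky6r776' (24 bytes)

Answer: ro5y32gjn3cloevrpky6r776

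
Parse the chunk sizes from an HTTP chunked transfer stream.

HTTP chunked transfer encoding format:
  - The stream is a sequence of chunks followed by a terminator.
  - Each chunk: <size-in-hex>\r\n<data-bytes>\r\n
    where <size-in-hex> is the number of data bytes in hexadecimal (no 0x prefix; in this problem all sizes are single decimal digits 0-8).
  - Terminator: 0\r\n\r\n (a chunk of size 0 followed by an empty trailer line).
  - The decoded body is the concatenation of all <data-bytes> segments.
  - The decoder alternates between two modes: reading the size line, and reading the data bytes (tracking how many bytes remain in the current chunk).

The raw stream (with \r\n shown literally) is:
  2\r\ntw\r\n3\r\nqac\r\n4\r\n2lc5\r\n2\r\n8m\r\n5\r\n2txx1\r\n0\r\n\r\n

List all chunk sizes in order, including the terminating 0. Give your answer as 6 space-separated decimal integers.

Chunk 1: stream[0..1]='2' size=0x2=2, data at stream[3..5]='tw' -> body[0..2], body so far='tw'
Chunk 2: stream[7..8]='3' size=0x3=3, data at stream[10..13]='qac' -> body[2..5], body so far='twqac'
Chunk 3: stream[15..16]='4' size=0x4=4, data at stream[18..22]='2lc5' -> body[5..9], body so far='twqac2lc5'
Chunk 4: stream[24..25]='2' size=0x2=2, data at stream[27..29]='8m' -> body[9..11], body so far='twqac2lc58m'
Chunk 5: stream[31..32]='5' size=0x5=5, data at stream[34..39]='2txx1' -> body[11..16], body so far='twqac2lc58m2txx1'
Chunk 6: stream[41..42]='0' size=0 (terminator). Final body='twqac2lc58m2txx1' (16 bytes)

Answer: 2 3 4 2 5 0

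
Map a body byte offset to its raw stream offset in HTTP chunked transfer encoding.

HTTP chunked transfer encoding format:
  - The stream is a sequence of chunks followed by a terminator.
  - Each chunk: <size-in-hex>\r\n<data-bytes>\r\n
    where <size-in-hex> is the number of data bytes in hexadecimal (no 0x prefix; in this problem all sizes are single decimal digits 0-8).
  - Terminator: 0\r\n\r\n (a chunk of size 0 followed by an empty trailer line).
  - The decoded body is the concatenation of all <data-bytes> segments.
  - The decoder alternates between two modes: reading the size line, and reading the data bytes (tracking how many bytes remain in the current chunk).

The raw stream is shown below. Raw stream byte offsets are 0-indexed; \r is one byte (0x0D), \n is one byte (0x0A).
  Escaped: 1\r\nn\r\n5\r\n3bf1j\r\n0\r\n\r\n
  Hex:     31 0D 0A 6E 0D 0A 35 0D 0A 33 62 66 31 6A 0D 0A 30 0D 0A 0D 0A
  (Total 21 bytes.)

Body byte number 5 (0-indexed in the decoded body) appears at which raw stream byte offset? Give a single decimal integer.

Chunk 1: stream[0..1]='1' size=0x1=1, data at stream[3..4]='n' -> body[0..1], body so far='n'
Chunk 2: stream[6..7]='5' size=0x5=5, data at stream[9..14]='3bf1j' -> body[1..6], body so far='n3bf1j'
Chunk 3: stream[16..17]='0' size=0 (terminator). Final body='n3bf1j' (6 bytes)
Body byte 5 at stream offset 13

Answer: 13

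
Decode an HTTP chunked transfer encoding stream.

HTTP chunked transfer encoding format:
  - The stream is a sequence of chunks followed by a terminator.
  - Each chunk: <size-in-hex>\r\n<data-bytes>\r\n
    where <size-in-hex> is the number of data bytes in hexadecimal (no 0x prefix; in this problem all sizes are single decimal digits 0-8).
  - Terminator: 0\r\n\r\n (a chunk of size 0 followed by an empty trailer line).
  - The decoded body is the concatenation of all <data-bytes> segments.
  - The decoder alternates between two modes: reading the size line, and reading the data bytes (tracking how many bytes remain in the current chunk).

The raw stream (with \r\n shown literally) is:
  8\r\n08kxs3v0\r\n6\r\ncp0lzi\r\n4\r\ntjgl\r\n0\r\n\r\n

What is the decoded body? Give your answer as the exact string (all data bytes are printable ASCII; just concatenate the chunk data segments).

Answer: 08kxs3v0cp0lzitjgl

Derivation:
Chunk 1: stream[0..1]='8' size=0x8=8, data at stream[3..11]='08kxs3v0' -> body[0..8], body so far='08kxs3v0'
Chunk 2: stream[13..14]='6' size=0x6=6, data at stream[16..22]='cp0lzi' -> body[8..14], body so far='08kxs3v0cp0lzi'
Chunk 3: stream[24..25]='4' size=0x4=4, data at stream[27..31]='tjgl' -> body[14..18], body so far='08kxs3v0cp0lzitjgl'
Chunk 4: stream[33..34]='0' size=0 (terminator). Final body='08kxs3v0cp0lzitjgl' (18 bytes)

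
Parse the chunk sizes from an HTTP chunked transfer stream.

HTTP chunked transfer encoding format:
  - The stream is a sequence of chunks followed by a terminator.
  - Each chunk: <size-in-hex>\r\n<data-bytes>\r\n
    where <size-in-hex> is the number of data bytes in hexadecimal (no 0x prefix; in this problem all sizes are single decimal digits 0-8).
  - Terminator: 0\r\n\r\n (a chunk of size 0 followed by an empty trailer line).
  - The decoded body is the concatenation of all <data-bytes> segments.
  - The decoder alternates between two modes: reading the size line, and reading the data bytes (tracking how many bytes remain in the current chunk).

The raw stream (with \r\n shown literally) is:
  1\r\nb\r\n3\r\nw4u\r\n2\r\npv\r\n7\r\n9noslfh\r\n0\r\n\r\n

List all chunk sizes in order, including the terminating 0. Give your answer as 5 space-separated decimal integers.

Answer: 1 3 2 7 0

Derivation:
Chunk 1: stream[0..1]='1' size=0x1=1, data at stream[3..4]='b' -> body[0..1], body so far='b'
Chunk 2: stream[6..7]='3' size=0x3=3, data at stream[9..12]='w4u' -> body[1..4], body so far='bw4u'
Chunk 3: stream[14..15]='2' size=0x2=2, data at stream[17..19]='pv' -> body[4..6], body so far='bw4upv'
Chunk 4: stream[21..22]='7' size=0x7=7, data at stream[24..31]='9noslfh' -> body[6..13], body so far='bw4upv9noslfh'
Chunk 5: stream[33..34]='0' size=0 (terminator). Final body='bw4upv9noslfh' (13 bytes)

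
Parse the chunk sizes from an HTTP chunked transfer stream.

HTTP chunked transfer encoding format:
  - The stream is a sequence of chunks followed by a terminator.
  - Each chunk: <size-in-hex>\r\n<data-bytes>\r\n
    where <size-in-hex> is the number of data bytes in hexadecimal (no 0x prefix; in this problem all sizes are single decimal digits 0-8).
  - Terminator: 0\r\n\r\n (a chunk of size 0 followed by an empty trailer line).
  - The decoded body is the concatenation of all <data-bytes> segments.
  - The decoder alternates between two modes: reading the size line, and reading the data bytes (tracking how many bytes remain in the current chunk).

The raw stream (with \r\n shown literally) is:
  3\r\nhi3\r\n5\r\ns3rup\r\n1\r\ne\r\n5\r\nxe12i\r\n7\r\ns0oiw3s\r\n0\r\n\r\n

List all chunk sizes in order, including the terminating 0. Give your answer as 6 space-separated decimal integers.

Answer: 3 5 1 5 7 0

Derivation:
Chunk 1: stream[0..1]='3' size=0x3=3, data at stream[3..6]='hi3' -> body[0..3], body so far='hi3'
Chunk 2: stream[8..9]='5' size=0x5=5, data at stream[11..16]='s3rup' -> body[3..8], body so far='hi3s3rup'
Chunk 3: stream[18..19]='1' size=0x1=1, data at stream[21..22]='e' -> body[8..9], body so far='hi3s3rupe'
Chunk 4: stream[24..25]='5' size=0x5=5, data at stream[27..32]='xe12i' -> body[9..14], body so far='hi3s3rupexe12i'
Chunk 5: stream[34..35]='7' size=0x7=7, data at stream[37..44]='s0oiw3s' -> body[14..21], body so far='hi3s3rupexe12is0oiw3s'
Chunk 6: stream[46..47]='0' size=0 (terminator). Final body='hi3s3rupexe12is0oiw3s' (21 bytes)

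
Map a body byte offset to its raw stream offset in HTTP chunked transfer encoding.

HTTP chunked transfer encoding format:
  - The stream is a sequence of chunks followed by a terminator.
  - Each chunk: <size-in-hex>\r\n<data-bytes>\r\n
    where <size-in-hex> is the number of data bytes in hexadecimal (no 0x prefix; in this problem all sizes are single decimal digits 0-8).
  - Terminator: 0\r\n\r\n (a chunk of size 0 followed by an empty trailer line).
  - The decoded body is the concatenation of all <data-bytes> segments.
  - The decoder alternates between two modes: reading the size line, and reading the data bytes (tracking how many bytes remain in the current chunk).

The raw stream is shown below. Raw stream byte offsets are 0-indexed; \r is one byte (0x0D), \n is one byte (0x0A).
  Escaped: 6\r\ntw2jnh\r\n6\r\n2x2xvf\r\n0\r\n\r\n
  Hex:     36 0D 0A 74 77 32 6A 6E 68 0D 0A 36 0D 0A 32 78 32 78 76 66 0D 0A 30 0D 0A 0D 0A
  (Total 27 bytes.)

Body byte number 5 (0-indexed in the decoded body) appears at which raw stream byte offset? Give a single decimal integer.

Chunk 1: stream[0..1]='6' size=0x6=6, data at stream[3..9]='tw2jnh' -> body[0..6], body so far='tw2jnh'
Chunk 2: stream[11..12]='6' size=0x6=6, data at stream[14..20]='2x2xvf' -> body[6..12], body so far='tw2jnh2x2xvf'
Chunk 3: stream[22..23]='0' size=0 (terminator). Final body='tw2jnh2x2xvf' (12 bytes)
Body byte 5 at stream offset 8

Answer: 8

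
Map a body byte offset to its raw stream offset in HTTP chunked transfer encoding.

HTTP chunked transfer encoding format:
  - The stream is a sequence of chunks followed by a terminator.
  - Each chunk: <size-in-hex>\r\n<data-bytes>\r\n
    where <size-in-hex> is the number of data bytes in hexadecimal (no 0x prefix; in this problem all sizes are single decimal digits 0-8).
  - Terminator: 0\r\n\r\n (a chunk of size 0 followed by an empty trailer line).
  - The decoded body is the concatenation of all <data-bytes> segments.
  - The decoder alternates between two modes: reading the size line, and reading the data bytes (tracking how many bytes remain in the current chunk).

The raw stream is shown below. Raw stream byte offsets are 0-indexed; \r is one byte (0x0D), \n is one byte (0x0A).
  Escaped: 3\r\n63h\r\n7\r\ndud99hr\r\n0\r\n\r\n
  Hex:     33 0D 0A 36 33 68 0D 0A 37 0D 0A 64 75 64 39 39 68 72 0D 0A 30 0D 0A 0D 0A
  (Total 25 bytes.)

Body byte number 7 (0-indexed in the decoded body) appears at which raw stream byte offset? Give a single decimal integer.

Answer: 15

Derivation:
Chunk 1: stream[0..1]='3' size=0x3=3, data at stream[3..6]='63h' -> body[0..3], body so far='63h'
Chunk 2: stream[8..9]='7' size=0x7=7, data at stream[11..18]='dud99hr' -> body[3..10], body so far='63hdud99hr'
Chunk 3: stream[20..21]='0' size=0 (terminator). Final body='63hdud99hr' (10 bytes)
Body byte 7 at stream offset 15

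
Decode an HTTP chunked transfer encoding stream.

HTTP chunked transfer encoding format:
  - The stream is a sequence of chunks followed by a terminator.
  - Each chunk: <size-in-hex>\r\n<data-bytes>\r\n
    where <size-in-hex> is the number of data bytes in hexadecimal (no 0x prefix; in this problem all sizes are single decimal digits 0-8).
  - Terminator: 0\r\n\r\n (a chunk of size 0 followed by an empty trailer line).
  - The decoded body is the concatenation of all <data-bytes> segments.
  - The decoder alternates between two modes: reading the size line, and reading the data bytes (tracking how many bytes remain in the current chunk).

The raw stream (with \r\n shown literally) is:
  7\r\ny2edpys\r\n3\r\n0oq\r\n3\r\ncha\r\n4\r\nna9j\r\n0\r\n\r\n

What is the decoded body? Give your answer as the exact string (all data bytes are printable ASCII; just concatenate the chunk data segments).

Chunk 1: stream[0..1]='7' size=0x7=7, data at stream[3..10]='y2edpys' -> body[0..7], body so far='y2edpys'
Chunk 2: stream[12..13]='3' size=0x3=3, data at stream[15..18]='0oq' -> body[7..10], body so far='y2edpys0oq'
Chunk 3: stream[20..21]='3' size=0x3=3, data at stream[23..26]='cha' -> body[10..13], body so far='y2edpys0oqcha'
Chunk 4: stream[28..29]='4' size=0x4=4, data at stream[31..35]='na9j' -> body[13..17], body so far='y2edpys0oqchana9j'
Chunk 5: stream[37..38]='0' size=0 (terminator). Final body='y2edpys0oqchana9j' (17 bytes)

Answer: y2edpys0oqchana9j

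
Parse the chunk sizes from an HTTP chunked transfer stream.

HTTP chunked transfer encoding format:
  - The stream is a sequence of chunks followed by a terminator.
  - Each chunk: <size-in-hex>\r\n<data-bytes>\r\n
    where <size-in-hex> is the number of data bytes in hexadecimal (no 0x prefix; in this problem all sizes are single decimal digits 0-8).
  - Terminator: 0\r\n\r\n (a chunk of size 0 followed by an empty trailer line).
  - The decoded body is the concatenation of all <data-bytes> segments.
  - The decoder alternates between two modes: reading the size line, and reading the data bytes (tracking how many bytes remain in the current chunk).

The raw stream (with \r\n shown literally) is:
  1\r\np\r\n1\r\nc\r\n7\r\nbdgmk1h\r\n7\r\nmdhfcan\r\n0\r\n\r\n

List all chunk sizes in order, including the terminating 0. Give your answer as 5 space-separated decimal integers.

Answer: 1 1 7 7 0

Derivation:
Chunk 1: stream[0..1]='1' size=0x1=1, data at stream[3..4]='p' -> body[0..1], body so far='p'
Chunk 2: stream[6..7]='1' size=0x1=1, data at stream[9..10]='c' -> body[1..2], body so far='pc'
Chunk 3: stream[12..13]='7' size=0x7=7, data at stream[15..22]='bdgmk1h' -> body[2..9], body so far='pcbdgmk1h'
Chunk 4: stream[24..25]='7' size=0x7=7, data at stream[27..34]='mdhfcan' -> body[9..16], body so far='pcbdgmk1hmdhfcan'
Chunk 5: stream[36..37]='0' size=0 (terminator). Final body='pcbdgmk1hmdhfcan' (16 bytes)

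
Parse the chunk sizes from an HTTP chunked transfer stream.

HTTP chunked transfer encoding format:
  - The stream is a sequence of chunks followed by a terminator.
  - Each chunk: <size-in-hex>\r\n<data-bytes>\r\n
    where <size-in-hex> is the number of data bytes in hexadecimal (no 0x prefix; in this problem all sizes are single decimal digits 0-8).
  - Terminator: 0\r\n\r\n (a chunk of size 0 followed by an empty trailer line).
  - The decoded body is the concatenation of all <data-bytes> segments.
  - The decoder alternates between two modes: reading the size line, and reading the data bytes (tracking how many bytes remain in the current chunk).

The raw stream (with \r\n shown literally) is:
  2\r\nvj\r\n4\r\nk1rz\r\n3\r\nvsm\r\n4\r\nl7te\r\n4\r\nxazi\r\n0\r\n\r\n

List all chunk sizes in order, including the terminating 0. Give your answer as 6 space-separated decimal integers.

Answer: 2 4 3 4 4 0

Derivation:
Chunk 1: stream[0..1]='2' size=0x2=2, data at stream[3..5]='vj' -> body[0..2], body so far='vj'
Chunk 2: stream[7..8]='4' size=0x4=4, data at stream[10..14]='k1rz' -> body[2..6], body so far='vjk1rz'
Chunk 3: stream[16..17]='3' size=0x3=3, data at stream[19..22]='vsm' -> body[6..9], body so far='vjk1rzvsm'
Chunk 4: stream[24..25]='4' size=0x4=4, data at stream[27..31]='l7te' -> body[9..13], body so far='vjk1rzvsml7te'
Chunk 5: stream[33..34]='4' size=0x4=4, data at stream[36..40]='xazi' -> body[13..17], body so far='vjk1rzvsml7texazi'
Chunk 6: stream[42..43]='0' size=0 (terminator). Final body='vjk1rzvsml7texazi' (17 bytes)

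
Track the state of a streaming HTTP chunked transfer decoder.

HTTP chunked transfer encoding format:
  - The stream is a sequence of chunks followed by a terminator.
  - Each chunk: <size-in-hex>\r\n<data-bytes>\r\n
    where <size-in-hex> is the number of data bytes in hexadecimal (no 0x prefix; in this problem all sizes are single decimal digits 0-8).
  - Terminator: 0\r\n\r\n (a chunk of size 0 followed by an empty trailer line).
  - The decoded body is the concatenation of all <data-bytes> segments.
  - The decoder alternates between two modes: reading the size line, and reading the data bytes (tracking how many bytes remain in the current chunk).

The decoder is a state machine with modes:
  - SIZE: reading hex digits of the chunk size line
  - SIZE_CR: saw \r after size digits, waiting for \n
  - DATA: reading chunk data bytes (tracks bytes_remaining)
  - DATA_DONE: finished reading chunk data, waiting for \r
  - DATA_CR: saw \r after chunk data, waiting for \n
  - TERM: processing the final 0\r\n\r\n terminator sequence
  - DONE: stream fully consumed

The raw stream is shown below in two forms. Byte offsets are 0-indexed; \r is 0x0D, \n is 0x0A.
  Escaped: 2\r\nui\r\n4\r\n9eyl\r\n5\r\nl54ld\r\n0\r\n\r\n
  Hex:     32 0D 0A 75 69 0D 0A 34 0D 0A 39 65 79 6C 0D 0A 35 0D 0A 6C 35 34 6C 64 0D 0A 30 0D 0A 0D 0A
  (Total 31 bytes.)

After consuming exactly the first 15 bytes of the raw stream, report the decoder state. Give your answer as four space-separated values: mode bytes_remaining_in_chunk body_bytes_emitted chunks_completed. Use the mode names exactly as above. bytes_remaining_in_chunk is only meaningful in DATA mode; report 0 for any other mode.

Byte 0 = '2': mode=SIZE remaining=0 emitted=0 chunks_done=0
Byte 1 = 0x0D: mode=SIZE_CR remaining=0 emitted=0 chunks_done=0
Byte 2 = 0x0A: mode=DATA remaining=2 emitted=0 chunks_done=0
Byte 3 = 'u': mode=DATA remaining=1 emitted=1 chunks_done=0
Byte 4 = 'i': mode=DATA_DONE remaining=0 emitted=2 chunks_done=0
Byte 5 = 0x0D: mode=DATA_CR remaining=0 emitted=2 chunks_done=0
Byte 6 = 0x0A: mode=SIZE remaining=0 emitted=2 chunks_done=1
Byte 7 = '4': mode=SIZE remaining=0 emitted=2 chunks_done=1
Byte 8 = 0x0D: mode=SIZE_CR remaining=0 emitted=2 chunks_done=1
Byte 9 = 0x0A: mode=DATA remaining=4 emitted=2 chunks_done=1
Byte 10 = '9': mode=DATA remaining=3 emitted=3 chunks_done=1
Byte 11 = 'e': mode=DATA remaining=2 emitted=4 chunks_done=1
Byte 12 = 'y': mode=DATA remaining=1 emitted=5 chunks_done=1
Byte 13 = 'l': mode=DATA_DONE remaining=0 emitted=6 chunks_done=1
Byte 14 = 0x0D: mode=DATA_CR remaining=0 emitted=6 chunks_done=1

Answer: DATA_CR 0 6 1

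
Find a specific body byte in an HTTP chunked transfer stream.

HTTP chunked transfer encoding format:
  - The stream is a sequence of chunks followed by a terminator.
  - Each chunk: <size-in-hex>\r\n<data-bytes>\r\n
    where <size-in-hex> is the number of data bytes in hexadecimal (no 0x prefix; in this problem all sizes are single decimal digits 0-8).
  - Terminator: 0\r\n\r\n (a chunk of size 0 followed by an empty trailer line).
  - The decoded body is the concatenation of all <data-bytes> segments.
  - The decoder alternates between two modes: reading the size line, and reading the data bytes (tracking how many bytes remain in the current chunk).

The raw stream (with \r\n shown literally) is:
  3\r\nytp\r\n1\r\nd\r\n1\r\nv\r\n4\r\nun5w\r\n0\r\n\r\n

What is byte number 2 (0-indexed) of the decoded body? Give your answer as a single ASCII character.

Answer: p

Derivation:
Chunk 1: stream[0..1]='3' size=0x3=3, data at stream[3..6]='ytp' -> body[0..3], body so far='ytp'
Chunk 2: stream[8..9]='1' size=0x1=1, data at stream[11..12]='d' -> body[3..4], body so far='ytpd'
Chunk 3: stream[14..15]='1' size=0x1=1, data at stream[17..18]='v' -> body[4..5], body so far='ytpdv'
Chunk 4: stream[20..21]='4' size=0x4=4, data at stream[23..27]='un5w' -> body[5..9], body so far='ytpdvun5w'
Chunk 5: stream[29..30]='0' size=0 (terminator). Final body='ytpdvun5w' (9 bytes)
Body byte 2 = 'p'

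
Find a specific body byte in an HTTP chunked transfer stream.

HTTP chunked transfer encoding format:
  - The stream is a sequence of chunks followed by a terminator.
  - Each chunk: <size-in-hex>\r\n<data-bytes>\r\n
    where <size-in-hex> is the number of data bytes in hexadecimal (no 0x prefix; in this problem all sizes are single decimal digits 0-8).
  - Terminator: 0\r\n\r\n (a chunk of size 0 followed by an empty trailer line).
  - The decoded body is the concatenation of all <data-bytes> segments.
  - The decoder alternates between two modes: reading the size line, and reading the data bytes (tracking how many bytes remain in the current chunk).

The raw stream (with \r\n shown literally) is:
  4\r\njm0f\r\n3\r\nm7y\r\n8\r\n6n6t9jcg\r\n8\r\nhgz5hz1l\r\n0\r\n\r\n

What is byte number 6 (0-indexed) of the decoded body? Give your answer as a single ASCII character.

Answer: y

Derivation:
Chunk 1: stream[0..1]='4' size=0x4=4, data at stream[3..7]='jm0f' -> body[0..4], body so far='jm0f'
Chunk 2: stream[9..10]='3' size=0x3=3, data at stream[12..15]='m7y' -> body[4..7], body so far='jm0fm7y'
Chunk 3: stream[17..18]='8' size=0x8=8, data at stream[20..28]='6n6t9jcg' -> body[7..15], body so far='jm0fm7y6n6t9jcg'
Chunk 4: stream[30..31]='8' size=0x8=8, data at stream[33..41]='hgz5hz1l' -> body[15..23], body so far='jm0fm7y6n6t9jcghgz5hz1l'
Chunk 5: stream[43..44]='0' size=0 (terminator). Final body='jm0fm7y6n6t9jcghgz5hz1l' (23 bytes)
Body byte 6 = 'y'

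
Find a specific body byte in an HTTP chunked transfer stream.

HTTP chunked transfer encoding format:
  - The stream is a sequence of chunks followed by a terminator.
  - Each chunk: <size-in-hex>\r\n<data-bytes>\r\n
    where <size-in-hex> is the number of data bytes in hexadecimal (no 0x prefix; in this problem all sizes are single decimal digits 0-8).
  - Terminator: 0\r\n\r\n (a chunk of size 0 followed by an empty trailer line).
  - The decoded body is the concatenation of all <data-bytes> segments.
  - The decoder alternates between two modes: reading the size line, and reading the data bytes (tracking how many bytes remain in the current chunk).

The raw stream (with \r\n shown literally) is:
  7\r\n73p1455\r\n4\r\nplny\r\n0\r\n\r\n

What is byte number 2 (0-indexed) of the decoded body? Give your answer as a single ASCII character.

Chunk 1: stream[0..1]='7' size=0x7=7, data at stream[3..10]='73p1455' -> body[0..7], body so far='73p1455'
Chunk 2: stream[12..13]='4' size=0x4=4, data at stream[15..19]='plny' -> body[7..11], body so far='73p1455plny'
Chunk 3: stream[21..22]='0' size=0 (terminator). Final body='73p1455plny' (11 bytes)
Body byte 2 = 'p'

Answer: p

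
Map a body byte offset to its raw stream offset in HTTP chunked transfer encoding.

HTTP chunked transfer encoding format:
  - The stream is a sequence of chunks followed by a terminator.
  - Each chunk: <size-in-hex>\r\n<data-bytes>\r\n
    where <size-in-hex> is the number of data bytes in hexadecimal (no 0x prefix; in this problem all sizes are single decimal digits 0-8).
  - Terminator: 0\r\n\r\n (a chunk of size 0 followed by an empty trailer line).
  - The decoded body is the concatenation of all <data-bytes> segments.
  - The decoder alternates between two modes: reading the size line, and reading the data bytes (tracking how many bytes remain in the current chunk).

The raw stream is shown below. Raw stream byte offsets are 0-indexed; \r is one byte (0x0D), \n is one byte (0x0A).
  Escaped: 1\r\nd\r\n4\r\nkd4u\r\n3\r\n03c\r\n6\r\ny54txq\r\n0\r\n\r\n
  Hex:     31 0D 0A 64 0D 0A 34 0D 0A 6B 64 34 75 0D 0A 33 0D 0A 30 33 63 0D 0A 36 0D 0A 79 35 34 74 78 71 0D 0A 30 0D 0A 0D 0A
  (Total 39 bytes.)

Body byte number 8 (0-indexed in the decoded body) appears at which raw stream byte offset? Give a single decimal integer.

Chunk 1: stream[0..1]='1' size=0x1=1, data at stream[3..4]='d' -> body[0..1], body so far='d'
Chunk 2: stream[6..7]='4' size=0x4=4, data at stream[9..13]='kd4u' -> body[1..5], body so far='dkd4u'
Chunk 3: stream[15..16]='3' size=0x3=3, data at stream[18..21]='03c' -> body[5..8], body so far='dkd4u03c'
Chunk 4: stream[23..24]='6' size=0x6=6, data at stream[26..32]='y54txq' -> body[8..14], body so far='dkd4u03cy54txq'
Chunk 5: stream[34..35]='0' size=0 (terminator). Final body='dkd4u03cy54txq' (14 bytes)
Body byte 8 at stream offset 26

Answer: 26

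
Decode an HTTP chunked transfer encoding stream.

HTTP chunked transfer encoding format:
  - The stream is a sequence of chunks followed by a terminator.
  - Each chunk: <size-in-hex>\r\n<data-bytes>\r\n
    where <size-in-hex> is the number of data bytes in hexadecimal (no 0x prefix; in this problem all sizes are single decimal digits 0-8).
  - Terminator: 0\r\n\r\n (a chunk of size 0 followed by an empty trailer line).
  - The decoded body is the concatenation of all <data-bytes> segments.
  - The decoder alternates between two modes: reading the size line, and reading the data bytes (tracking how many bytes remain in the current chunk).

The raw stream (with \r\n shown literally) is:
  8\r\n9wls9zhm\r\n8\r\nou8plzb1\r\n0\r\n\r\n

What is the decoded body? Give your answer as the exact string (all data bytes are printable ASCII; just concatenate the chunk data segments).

Answer: 9wls9zhmou8plzb1

Derivation:
Chunk 1: stream[0..1]='8' size=0x8=8, data at stream[3..11]='9wls9zhm' -> body[0..8], body so far='9wls9zhm'
Chunk 2: stream[13..14]='8' size=0x8=8, data at stream[16..24]='ou8plzb1' -> body[8..16], body so far='9wls9zhmou8plzb1'
Chunk 3: stream[26..27]='0' size=0 (terminator). Final body='9wls9zhmou8plzb1' (16 bytes)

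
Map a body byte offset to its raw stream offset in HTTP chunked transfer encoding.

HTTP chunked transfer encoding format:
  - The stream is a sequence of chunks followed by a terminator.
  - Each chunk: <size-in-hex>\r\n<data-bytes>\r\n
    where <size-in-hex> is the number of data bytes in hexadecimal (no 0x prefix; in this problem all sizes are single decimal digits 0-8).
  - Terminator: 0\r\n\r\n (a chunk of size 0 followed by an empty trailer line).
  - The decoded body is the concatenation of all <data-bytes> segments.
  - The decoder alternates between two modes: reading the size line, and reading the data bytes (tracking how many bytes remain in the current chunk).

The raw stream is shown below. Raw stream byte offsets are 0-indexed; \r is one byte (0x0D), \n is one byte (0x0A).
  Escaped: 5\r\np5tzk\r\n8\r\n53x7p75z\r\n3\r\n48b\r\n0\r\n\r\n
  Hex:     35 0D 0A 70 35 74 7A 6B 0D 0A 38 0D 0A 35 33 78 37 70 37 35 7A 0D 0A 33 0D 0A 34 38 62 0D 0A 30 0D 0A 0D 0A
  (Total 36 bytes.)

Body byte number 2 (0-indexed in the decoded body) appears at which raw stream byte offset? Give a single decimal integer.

Chunk 1: stream[0..1]='5' size=0x5=5, data at stream[3..8]='p5tzk' -> body[0..5], body so far='p5tzk'
Chunk 2: stream[10..11]='8' size=0x8=8, data at stream[13..21]='53x7p75z' -> body[5..13], body so far='p5tzk53x7p75z'
Chunk 3: stream[23..24]='3' size=0x3=3, data at stream[26..29]='48b' -> body[13..16], body so far='p5tzk53x7p75z48b'
Chunk 4: stream[31..32]='0' size=0 (terminator). Final body='p5tzk53x7p75z48b' (16 bytes)
Body byte 2 at stream offset 5

Answer: 5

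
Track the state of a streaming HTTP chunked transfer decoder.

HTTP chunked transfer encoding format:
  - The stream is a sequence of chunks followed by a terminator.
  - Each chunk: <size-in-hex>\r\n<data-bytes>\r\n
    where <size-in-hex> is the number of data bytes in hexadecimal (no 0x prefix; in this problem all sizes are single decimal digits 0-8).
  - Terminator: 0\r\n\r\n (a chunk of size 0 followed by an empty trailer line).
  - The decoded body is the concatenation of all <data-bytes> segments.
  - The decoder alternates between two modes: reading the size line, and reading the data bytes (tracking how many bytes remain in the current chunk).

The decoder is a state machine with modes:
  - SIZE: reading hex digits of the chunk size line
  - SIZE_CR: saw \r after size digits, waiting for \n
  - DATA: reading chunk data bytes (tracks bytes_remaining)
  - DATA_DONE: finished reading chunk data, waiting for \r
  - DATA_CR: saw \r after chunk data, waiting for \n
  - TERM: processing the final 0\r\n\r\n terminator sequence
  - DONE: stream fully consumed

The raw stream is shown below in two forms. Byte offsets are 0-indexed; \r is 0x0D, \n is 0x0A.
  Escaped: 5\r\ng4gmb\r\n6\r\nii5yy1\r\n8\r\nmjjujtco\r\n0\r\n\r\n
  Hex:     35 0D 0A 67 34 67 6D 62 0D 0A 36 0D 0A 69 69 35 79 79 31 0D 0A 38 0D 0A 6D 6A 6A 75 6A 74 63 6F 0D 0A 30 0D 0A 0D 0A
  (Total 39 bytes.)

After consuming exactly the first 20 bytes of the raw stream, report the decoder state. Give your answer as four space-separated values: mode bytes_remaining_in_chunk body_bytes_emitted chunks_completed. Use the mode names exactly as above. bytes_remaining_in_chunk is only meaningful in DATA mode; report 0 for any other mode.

Byte 0 = '5': mode=SIZE remaining=0 emitted=0 chunks_done=0
Byte 1 = 0x0D: mode=SIZE_CR remaining=0 emitted=0 chunks_done=0
Byte 2 = 0x0A: mode=DATA remaining=5 emitted=0 chunks_done=0
Byte 3 = 'g': mode=DATA remaining=4 emitted=1 chunks_done=0
Byte 4 = '4': mode=DATA remaining=3 emitted=2 chunks_done=0
Byte 5 = 'g': mode=DATA remaining=2 emitted=3 chunks_done=0
Byte 6 = 'm': mode=DATA remaining=1 emitted=4 chunks_done=0
Byte 7 = 'b': mode=DATA_DONE remaining=0 emitted=5 chunks_done=0
Byte 8 = 0x0D: mode=DATA_CR remaining=0 emitted=5 chunks_done=0
Byte 9 = 0x0A: mode=SIZE remaining=0 emitted=5 chunks_done=1
Byte 10 = '6': mode=SIZE remaining=0 emitted=5 chunks_done=1
Byte 11 = 0x0D: mode=SIZE_CR remaining=0 emitted=5 chunks_done=1
Byte 12 = 0x0A: mode=DATA remaining=6 emitted=5 chunks_done=1
Byte 13 = 'i': mode=DATA remaining=5 emitted=6 chunks_done=1
Byte 14 = 'i': mode=DATA remaining=4 emitted=7 chunks_done=1
Byte 15 = '5': mode=DATA remaining=3 emitted=8 chunks_done=1
Byte 16 = 'y': mode=DATA remaining=2 emitted=9 chunks_done=1
Byte 17 = 'y': mode=DATA remaining=1 emitted=10 chunks_done=1
Byte 18 = '1': mode=DATA_DONE remaining=0 emitted=11 chunks_done=1
Byte 19 = 0x0D: mode=DATA_CR remaining=0 emitted=11 chunks_done=1

Answer: DATA_CR 0 11 1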